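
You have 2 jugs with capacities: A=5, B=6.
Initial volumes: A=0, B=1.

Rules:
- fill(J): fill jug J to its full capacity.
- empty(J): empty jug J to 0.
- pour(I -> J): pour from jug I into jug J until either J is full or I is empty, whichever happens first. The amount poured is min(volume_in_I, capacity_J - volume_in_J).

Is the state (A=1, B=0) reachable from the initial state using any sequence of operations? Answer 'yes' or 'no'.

BFS from (A=0, B=1):
  1. pour(B -> A) -> (A=1 B=0)
Target reached → yes.

Answer: yes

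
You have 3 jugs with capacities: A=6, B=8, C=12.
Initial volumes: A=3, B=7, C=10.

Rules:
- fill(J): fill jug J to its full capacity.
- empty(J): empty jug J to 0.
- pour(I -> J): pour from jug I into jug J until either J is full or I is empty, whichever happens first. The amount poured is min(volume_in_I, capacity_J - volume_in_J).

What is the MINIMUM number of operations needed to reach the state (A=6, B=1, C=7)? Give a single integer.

Answer: 3

Derivation:
BFS from (A=3, B=7, C=10). One shortest path:
  1. pour(C -> A) -> (A=6 B=7 C=7)
  2. empty(A) -> (A=0 B=7 C=7)
  3. pour(B -> A) -> (A=6 B=1 C=7)
Reached target in 3 moves.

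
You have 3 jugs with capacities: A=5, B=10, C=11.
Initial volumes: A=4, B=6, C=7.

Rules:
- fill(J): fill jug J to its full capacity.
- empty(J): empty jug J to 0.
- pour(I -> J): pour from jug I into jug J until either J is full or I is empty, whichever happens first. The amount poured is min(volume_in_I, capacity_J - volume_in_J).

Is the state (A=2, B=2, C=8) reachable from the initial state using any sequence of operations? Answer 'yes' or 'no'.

BFS explored all 433 reachable states.
Reachable set includes: (0,0,0), (0,0,1), (0,0,2), (0,0,3), (0,0,4), (0,0,5), (0,0,6), (0,0,7), (0,0,8), (0,0,9), (0,0,10), (0,0,11) ...
Target (A=2, B=2, C=8) not in reachable set → no.

Answer: no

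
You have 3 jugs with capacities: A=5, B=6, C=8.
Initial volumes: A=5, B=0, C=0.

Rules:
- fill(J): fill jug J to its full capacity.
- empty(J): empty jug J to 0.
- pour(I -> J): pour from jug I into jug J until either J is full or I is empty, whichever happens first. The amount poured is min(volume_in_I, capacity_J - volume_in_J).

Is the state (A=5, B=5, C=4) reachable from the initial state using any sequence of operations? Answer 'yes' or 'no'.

Answer: yes

Derivation:
BFS from (A=5, B=0, C=0):
  1. empty(A) -> (A=0 B=0 C=0)
  2. fill(B) -> (A=0 B=6 C=0)
  3. pour(B -> A) -> (A=5 B=1 C=0)
  4. pour(A -> C) -> (A=0 B=1 C=5)
  5. pour(B -> A) -> (A=1 B=0 C=5)
  6. pour(C -> B) -> (A=1 B=5 C=0)
  7. fill(C) -> (A=1 B=5 C=8)
  8. pour(C -> A) -> (A=5 B=5 C=4)
Target reached → yes.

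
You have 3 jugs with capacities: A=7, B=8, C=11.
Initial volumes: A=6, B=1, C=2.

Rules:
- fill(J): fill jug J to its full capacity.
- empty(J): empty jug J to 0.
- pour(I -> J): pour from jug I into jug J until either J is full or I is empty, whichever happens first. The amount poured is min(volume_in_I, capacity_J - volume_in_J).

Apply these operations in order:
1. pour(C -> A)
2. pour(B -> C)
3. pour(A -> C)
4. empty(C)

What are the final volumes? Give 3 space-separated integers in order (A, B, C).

Step 1: pour(C -> A) -> (A=7 B=1 C=1)
Step 2: pour(B -> C) -> (A=7 B=0 C=2)
Step 3: pour(A -> C) -> (A=0 B=0 C=9)
Step 4: empty(C) -> (A=0 B=0 C=0)

Answer: 0 0 0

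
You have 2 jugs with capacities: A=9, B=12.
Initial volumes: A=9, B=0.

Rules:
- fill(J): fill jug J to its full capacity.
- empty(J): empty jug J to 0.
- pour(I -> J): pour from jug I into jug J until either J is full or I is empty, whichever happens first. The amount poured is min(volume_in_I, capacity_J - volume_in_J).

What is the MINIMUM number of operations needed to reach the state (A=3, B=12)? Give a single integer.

Answer: 6

Derivation:
BFS from (A=9, B=0). One shortest path:
  1. empty(A) -> (A=0 B=0)
  2. fill(B) -> (A=0 B=12)
  3. pour(B -> A) -> (A=9 B=3)
  4. empty(A) -> (A=0 B=3)
  5. pour(B -> A) -> (A=3 B=0)
  6. fill(B) -> (A=3 B=12)
Reached target in 6 moves.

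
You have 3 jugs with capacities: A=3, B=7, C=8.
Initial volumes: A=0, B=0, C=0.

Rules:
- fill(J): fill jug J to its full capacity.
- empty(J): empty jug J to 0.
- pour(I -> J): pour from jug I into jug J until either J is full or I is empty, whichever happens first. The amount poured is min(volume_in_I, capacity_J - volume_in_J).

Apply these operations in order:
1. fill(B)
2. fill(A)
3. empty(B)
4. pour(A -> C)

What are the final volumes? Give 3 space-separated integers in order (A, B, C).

Answer: 0 0 3

Derivation:
Step 1: fill(B) -> (A=0 B=7 C=0)
Step 2: fill(A) -> (A=3 B=7 C=0)
Step 3: empty(B) -> (A=3 B=0 C=0)
Step 4: pour(A -> C) -> (A=0 B=0 C=3)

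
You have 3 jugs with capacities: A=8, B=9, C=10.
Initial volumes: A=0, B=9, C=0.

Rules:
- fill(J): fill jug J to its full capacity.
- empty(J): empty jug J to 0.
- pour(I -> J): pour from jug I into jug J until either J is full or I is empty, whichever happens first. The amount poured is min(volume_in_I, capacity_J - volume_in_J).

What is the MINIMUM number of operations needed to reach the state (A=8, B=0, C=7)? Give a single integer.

BFS from (A=0, B=9, C=0). One shortest path:
  1. fill(A) -> (A=8 B=9 C=0)
  2. pour(A -> C) -> (A=0 B=9 C=8)
  3. fill(A) -> (A=8 B=9 C=8)
  4. pour(B -> C) -> (A=8 B=7 C=10)
  5. empty(C) -> (A=8 B=7 C=0)
  6. pour(B -> C) -> (A=8 B=0 C=7)
Reached target in 6 moves.

Answer: 6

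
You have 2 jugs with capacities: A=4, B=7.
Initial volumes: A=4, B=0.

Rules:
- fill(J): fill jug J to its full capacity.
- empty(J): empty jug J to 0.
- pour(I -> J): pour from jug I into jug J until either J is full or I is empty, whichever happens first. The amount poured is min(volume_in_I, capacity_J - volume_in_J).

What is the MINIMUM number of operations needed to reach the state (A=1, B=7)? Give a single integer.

Answer: 3

Derivation:
BFS from (A=4, B=0). One shortest path:
  1. pour(A -> B) -> (A=0 B=4)
  2. fill(A) -> (A=4 B=4)
  3. pour(A -> B) -> (A=1 B=7)
Reached target in 3 moves.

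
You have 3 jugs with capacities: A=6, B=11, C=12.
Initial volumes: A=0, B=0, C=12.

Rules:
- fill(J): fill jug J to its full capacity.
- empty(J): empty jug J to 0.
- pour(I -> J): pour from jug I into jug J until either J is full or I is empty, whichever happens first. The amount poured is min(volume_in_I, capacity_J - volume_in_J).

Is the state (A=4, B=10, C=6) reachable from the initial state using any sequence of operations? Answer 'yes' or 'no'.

BFS explored all 542 reachable states.
Reachable set includes: (0,0,0), (0,0,1), (0,0,2), (0,0,3), (0,0,4), (0,0,5), (0,0,6), (0,0,7), (0,0,8), (0,0,9), (0,0,10), (0,0,11) ...
Target (A=4, B=10, C=6) not in reachable set → no.

Answer: no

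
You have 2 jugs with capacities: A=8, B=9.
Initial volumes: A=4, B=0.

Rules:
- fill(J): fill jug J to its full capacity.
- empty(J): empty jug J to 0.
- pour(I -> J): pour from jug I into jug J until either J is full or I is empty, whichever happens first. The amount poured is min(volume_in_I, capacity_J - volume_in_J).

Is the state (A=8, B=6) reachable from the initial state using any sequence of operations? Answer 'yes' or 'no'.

BFS from (A=4, B=0):
  1. fill(B) -> (A=4 B=9)
  2. pour(B -> A) -> (A=8 B=5)
  3. empty(A) -> (A=0 B=5)
  4. pour(B -> A) -> (A=5 B=0)
  5. fill(B) -> (A=5 B=9)
  6. pour(B -> A) -> (A=8 B=6)
Target reached → yes.

Answer: yes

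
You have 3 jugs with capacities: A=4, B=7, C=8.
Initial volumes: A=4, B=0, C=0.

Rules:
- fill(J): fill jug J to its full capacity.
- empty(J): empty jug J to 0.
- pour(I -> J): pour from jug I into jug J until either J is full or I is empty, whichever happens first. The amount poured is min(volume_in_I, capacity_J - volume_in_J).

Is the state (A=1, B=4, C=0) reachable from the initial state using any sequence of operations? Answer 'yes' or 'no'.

Answer: yes

Derivation:
BFS from (A=4, B=0, C=0):
  1. fill(C) -> (A=4 B=0 C=8)
  2. pour(C -> B) -> (A=4 B=7 C=1)
  3. empty(B) -> (A=4 B=0 C=1)
  4. pour(A -> B) -> (A=0 B=4 C=1)
  5. pour(C -> A) -> (A=1 B=4 C=0)
Target reached → yes.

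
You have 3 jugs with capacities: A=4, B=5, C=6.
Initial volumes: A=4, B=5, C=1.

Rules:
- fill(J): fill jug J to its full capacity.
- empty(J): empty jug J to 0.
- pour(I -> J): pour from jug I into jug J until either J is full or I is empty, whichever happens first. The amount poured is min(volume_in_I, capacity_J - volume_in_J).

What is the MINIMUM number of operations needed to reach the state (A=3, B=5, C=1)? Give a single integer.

Answer: 4

Derivation:
BFS from (A=4, B=5, C=1). One shortest path:
  1. empty(B) -> (A=4 B=0 C=1)
  2. pour(A -> B) -> (A=0 B=4 C=1)
  3. fill(A) -> (A=4 B=4 C=1)
  4. pour(A -> B) -> (A=3 B=5 C=1)
Reached target in 4 moves.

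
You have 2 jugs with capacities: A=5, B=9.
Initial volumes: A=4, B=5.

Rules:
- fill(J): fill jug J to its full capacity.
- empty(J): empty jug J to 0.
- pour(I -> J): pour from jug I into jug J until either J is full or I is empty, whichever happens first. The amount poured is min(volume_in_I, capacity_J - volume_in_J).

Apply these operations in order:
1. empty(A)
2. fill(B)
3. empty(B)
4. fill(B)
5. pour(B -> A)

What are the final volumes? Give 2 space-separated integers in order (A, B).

Step 1: empty(A) -> (A=0 B=5)
Step 2: fill(B) -> (A=0 B=9)
Step 3: empty(B) -> (A=0 B=0)
Step 4: fill(B) -> (A=0 B=9)
Step 5: pour(B -> A) -> (A=5 B=4)

Answer: 5 4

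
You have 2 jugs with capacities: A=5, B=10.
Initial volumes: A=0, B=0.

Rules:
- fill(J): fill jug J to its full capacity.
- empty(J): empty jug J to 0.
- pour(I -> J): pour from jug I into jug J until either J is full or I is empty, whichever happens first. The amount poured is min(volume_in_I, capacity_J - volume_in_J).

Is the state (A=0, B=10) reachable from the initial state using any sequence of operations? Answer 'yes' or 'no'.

Answer: yes

Derivation:
BFS from (A=0, B=0):
  1. fill(B) -> (A=0 B=10)
Target reached → yes.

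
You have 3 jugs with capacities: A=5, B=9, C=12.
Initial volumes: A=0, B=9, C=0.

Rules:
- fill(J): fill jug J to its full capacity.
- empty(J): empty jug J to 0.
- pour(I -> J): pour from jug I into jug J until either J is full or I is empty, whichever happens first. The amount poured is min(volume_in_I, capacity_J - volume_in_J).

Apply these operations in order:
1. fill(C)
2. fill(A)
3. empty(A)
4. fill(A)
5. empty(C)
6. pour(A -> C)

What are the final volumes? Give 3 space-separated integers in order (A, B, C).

Step 1: fill(C) -> (A=0 B=9 C=12)
Step 2: fill(A) -> (A=5 B=9 C=12)
Step 3: empty(A) -> (A=0 B=9 C=12)
Step 4: fill(A) -> (A=5 B=9 C=12)
Step 5: empty(C) -> (A=5 B=9 C=0)
Step 6: pour(A -> C) -> (A=0 B=9 C=5)

Answer: 0 9 5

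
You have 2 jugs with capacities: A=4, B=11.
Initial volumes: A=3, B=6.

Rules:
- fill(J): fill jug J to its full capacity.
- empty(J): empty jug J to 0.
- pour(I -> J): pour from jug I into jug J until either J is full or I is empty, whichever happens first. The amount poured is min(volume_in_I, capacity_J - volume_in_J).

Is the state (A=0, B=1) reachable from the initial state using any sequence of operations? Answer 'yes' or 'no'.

BFS from (A=3, B=6):
  1. pour(B -> A) -> (A=4 B=5)
  2. empty(A) -> (A=0 B=5)
  3. pour(B -> A) -> (A=4 B=1)
  4. empty(A) -> (A=0 B=1)
Target reached → yes.

Answer: yes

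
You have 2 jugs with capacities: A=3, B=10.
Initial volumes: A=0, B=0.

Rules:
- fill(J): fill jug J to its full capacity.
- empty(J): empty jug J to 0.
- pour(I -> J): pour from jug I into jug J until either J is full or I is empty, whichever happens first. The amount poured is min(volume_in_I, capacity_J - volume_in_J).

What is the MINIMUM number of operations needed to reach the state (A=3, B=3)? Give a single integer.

Answer: 3

Derivation:
BFS from (A=0, B=0). One shortest path:
  1. fill(A) -> (A=3 B=0)
  2. pour(A -> B) -> (A=0 B=3)
  3. fill(A) -> (A=3 B=3)
Reached target in 3 moves.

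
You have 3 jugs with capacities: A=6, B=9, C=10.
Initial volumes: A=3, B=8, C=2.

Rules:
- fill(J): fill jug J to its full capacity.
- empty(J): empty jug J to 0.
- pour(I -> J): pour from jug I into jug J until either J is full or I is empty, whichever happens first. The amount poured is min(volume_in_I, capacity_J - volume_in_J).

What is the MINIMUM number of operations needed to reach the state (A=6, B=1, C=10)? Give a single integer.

Answer: 3

Derivation:
BFS from (A=3, B=8, C=2). One shortest path:
  1. fill(A) -> (A=6 B=8 C=2)
  2. fill(B) -> (A=6 B=9 C=2)
  3. pour(B -> C) -> (A=6 B=1 C=10)
Reached target in 3 moves.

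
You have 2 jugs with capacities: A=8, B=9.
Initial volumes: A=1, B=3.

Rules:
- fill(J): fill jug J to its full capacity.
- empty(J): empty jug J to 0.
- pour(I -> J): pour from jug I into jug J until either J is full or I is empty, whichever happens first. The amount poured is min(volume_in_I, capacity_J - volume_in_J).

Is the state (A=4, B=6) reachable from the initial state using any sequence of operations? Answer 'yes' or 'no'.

BFS explored all 35 reachable states.
Reachable set includes: (0,0), (0,1), (0,2), (0,3), (0,4), (0,5), (0,6), (0,7), (0,8), (0,9), (1,0), (1,3) ...
Target (A=4, B=6) not in reachable set → no.

Answer: no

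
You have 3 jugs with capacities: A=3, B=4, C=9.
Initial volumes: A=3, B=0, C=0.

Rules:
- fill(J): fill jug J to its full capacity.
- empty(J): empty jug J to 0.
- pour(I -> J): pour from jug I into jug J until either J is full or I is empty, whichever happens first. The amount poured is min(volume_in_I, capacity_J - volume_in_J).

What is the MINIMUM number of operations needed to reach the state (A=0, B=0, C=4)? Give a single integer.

Answer: 3

Derivation:
BFS from (A=3, B=0, C=0). One shortest path:
  1. empty(A) -> (A=0 B=0 C=0)
  2. fill(B) -> (A=0 B=4 C=0)
  3. pour(B -> C) -> (A=0 B=0 C=4)
Reached target in 3 moves.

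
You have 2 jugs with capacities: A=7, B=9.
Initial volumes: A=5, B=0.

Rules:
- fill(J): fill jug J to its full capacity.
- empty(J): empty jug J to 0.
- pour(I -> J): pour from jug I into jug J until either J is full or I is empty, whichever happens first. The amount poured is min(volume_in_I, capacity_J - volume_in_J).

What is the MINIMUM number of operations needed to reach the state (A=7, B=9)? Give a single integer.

Answer: 2

Derivation:
BFS from (A=5, B=0). One shortest path:
  1. fill(A) -> (A=7 B=0)
  2. fill(B) -> (A=7 B=9)
Reached target in 2 moves.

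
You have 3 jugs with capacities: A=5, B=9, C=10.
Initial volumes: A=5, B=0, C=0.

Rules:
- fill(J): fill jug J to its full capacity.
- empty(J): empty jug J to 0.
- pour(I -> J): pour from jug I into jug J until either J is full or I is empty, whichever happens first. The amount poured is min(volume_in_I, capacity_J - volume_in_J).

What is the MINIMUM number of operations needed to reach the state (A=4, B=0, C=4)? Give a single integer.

Answer: 8

Derivation:
BFS from (A=5, B=0, C=0). One shortest path:
  1. empty(A) -> (A=0 B=0 C=0)
  2. fill(B) -> (A=0 B=9 C=0)
  3. pour(B -> C) -> (A=0 B=0 C=9)
  4. fill(B) -> (A=0 B=9 C=9)
  5. pour(B -> A) -> (A=5 B=4 C=9)
  6. pour(A -> C) -> (A=4 B=4 C=10)
  7. empty(C) -> (A=4 B=4 C=0)
  8. pour(B -> C) -> (A=4 B=0 C=4)
Reached target in 8 moves.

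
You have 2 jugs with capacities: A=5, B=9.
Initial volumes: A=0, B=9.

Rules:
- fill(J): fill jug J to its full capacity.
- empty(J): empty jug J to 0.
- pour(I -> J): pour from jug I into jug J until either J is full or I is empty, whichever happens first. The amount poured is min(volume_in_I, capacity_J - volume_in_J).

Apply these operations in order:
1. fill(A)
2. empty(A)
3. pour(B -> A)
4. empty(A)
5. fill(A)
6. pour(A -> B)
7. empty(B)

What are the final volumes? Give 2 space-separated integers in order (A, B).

Step 1: fill(A) -> (A=5 B=9)
Step 2: empty(A) -> (A=0 B=9)
Step 3: pour(B -> A) -> (A=5 B=4)
Step 4: empty(A) -> (A=0 B=4)
Step 5: fill(A) -> (A=5 B=4)
Step 6: pour(A -> B) -> (A=0 B=9)
Step 7: empty(B) -> (A=0 B=0)

Answer: 0 0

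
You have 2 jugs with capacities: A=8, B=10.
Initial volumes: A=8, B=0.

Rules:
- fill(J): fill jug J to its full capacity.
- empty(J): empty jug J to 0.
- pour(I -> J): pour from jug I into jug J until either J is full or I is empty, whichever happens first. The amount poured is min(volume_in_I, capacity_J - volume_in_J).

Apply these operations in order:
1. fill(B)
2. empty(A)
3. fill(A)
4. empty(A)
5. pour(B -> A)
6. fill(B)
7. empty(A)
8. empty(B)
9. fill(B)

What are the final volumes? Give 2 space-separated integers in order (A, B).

Answer: 0 10

Derivation:
Step 1: fill(B) -> (A=8 B=10)
Step 2: empty(A) -> (A=0 B=10)
Step 3: fill(A) -> (A=8 B=10)
Step 4: empty(A) -> (A=0 B=10)
Step 5: pour(B -> A) -> (A=8 B=2)
Step 6: fill(B) -> (A=8 B=10)
Step 7: empty(A) -> (A=0 B=10)
Step 8: empty(B) -> (A=0 B=0)
Step 9: fill(B) -> (A=0 B=10)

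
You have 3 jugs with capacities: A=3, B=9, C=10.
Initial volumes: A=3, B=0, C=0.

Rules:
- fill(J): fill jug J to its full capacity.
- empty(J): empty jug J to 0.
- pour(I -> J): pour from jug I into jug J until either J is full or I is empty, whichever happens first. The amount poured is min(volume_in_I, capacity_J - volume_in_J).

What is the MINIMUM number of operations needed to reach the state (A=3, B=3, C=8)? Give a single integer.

Answer: 7

Derivation:
BFS from (A=3, B=0, C=0). One shortest path:
  1. fill(C) -> (A=3 B=0 C=10)
  2. pour(C -> B) -> (A=3 B=9 C=1)
  3. empty(B) -> (A=3 B=0 C=1)
  4. pour(A -> B) -> (A=0 B=3 C=1)
  5. pour(C -> A) -> (A=1 B=3 C=0)
  6. fill(C) -> (A=1 B=3 C=10)
  7. pour(C -> A) -> (A=3 B=3 C=8)
Reached target in 7 moves.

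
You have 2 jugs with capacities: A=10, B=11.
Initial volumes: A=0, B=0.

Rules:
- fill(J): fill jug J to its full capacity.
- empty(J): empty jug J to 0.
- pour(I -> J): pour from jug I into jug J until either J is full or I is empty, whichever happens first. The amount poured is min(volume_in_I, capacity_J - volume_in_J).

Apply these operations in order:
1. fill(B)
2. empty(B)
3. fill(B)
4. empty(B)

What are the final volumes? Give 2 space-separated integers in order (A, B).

Answer: 0 0

Derivation:
Step 1: fill(B) -> (A=0 B=11)
Step 2: empty(B) -> (A=0 B=0)
Step 3: fill(B) -> (A=0 B=11)
Step 4: empty(B) -> (A=0 B=0)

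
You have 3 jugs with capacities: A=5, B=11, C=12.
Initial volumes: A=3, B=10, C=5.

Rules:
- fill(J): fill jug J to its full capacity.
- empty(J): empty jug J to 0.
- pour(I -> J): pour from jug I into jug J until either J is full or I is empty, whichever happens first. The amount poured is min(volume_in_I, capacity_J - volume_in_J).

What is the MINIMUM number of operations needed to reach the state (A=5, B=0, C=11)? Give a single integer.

Answer: 4

Derivation:
BFS from (A=3, B=10, C=5). One shortest path:
  1. fill(A) -> (A=5 B=10 C=5)
  2. fill(B) -> (A=5 B=11 C=5)
  3. empty(C) -> (A=5 B=11 C=0)
  4. pour(B -> C) -> (A=5 B=0 C=11)
Reached target in 4 moves.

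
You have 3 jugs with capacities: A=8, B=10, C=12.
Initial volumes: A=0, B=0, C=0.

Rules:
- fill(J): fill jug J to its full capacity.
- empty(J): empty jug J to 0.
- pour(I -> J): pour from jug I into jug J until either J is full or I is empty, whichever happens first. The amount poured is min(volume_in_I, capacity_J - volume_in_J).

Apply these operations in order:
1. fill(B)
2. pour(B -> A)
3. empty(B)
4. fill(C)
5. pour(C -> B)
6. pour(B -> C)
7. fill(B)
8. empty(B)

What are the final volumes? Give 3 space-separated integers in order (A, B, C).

Answer: 8 0 12

Derivation:
Step 1: fill(B) -> (A=0 B=10 C=0)
Step 2: pour(B -> A) -> (A=8 B=2 C=0)
Step 3: empty(B) -> (A=8 B=0 C=0)
Step 4: fill(C) -> (A=8 B=0 C=12)
Step 5: pour(C -> B) -> (A=8 B=10 C=2)
Step 6: pour(B -> C) -> (A=8 B=0 C=12)
Step 7: fill(B) -> (A=8 B=10 C=12)
Step 8: empty(B) -> (A=8 B=0 C=12)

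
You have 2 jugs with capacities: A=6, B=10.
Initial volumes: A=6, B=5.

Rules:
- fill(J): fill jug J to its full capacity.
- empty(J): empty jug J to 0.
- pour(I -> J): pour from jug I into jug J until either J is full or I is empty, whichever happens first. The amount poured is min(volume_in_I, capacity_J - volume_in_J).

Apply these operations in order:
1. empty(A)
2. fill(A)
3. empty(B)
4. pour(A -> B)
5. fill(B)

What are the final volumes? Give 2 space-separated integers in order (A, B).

Step 1: empty(A) -> (A=0 B=5)
Step 2: fill(A) -> (A=6 B=5)
Step 3: empty(B) -> (A=6 B=0)
Step 4: pour(A -> B) -> (A=0 B=6)
Step 5: fill(B) -> (A=0 B=10)

Answer: 0 10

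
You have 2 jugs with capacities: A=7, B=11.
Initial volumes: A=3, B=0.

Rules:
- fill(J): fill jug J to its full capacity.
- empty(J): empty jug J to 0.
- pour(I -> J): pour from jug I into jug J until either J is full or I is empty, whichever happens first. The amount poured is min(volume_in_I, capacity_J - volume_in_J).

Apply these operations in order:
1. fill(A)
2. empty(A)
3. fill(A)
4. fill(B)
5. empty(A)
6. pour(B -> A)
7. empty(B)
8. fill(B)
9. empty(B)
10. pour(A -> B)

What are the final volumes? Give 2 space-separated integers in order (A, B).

Step 1: fill(A) -> (A=7 B=0)
Step 2: empty(A) -> (A=0 B=0)
Step 3: fill(A) -> (A=7 B=0)
Step 4: fill(B) -> (A=7 B=11)
Step 5: empty(A) -> (A=0 B=11)
Step 6: pour(B -> A) -> (A=7 B=4)
Step 7: empty(B) -> (A=7 B=0)
Step 8: fill(B) -> (A=7 B=11)
Step 9: empty(B) -> (A=7 B=0)
Step 10: pour(A -> B) -> (A=0 B=7)

Answer: 0 7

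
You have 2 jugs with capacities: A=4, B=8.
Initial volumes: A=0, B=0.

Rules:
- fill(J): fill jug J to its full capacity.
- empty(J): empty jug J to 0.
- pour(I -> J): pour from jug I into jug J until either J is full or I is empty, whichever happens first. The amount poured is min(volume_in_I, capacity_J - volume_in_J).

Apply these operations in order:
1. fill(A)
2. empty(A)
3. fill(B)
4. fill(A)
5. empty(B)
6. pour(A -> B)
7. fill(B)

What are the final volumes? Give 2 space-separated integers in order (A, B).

Answer: 0 8

Derivation:
Step 1: fill(A) -> (A=4 B=0)
Step 2: empty(A) -> (A=0 B=0)
Step 3: fill(B) -> (A=0 B=8)
Step 4: fill(A) -> (A=4 B=8)
Step 5: empty(B) -> (A=4 B=0)
Step 6: pour(A -> B) -> (A=0 B=4)
Step 7: fill(B) -> (A=0 B=8)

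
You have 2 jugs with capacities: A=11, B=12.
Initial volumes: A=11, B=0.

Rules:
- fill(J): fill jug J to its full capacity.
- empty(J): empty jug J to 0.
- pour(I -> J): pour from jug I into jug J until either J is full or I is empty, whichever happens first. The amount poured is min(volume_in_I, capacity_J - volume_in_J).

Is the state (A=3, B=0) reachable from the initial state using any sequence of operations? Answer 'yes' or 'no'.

BFS from (A=11, B=0):
  1. empty(A) -> (A=0 B=0)
  2. fill(B) -> (A=0 B=12)
  3. pour(B -> A) -> (A=11 B=1)
  4. empty(A) -> (A=0 B=1)
  5. pour(B -> A) -> (A=1 B=0)
  6. fill(B) -> (A=1 B=12)
  7. pour(B -> A) -> (A=11 B=2)
  8. empty(A) -> (A=0 B=2)
  9. pour(B -> A) -> (A=2 B=0)
  10. fill(B) -> (A=2 B=12)
  11. pour(B -> A) -> (A=11 B=3)
  12. empty(A) -> (A=0 B=3)
  13. pour(B -> A) -> (A=3 B=0)
Target reached → yes.

Answer: yes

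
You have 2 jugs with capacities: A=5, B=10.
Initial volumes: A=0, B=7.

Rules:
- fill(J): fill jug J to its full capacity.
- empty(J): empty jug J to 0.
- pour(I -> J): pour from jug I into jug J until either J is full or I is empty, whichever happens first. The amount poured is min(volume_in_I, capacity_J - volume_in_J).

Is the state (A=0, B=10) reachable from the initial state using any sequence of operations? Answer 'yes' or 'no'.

Answer: yes

Derivation:
BFS from (A=0, B=7):
  1. fill(B) -> (A=0 B=10)
Target reached → yes.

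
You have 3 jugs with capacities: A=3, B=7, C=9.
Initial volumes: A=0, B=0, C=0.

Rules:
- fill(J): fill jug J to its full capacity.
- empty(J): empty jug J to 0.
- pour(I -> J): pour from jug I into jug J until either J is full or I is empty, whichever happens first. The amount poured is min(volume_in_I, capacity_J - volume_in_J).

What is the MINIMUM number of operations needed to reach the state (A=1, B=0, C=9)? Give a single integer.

BFS from (A=0, B=0, C=0). One shortest path:
  1. fill(A) -> (A=3 B=0 C=0)
  2. fill(B) -> (A=3 B=7 C=0)
  3. pour(B -> C) -> (A=3 B=0 C=7)
  4. pour(A -> C) -> (A=1 B=0 C=9)
Reached target in 4 moves.

Answer: 4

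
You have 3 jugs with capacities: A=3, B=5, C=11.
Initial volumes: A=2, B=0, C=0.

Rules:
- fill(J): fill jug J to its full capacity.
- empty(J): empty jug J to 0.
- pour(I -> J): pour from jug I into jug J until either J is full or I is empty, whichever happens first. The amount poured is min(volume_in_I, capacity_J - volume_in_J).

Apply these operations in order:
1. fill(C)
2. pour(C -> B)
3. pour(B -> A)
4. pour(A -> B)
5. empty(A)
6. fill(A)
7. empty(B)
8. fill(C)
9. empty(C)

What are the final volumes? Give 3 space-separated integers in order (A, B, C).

Step 1: fill(C) -> (A=2 B=0 C=11)
Step 2: pour(C -> B) -> (A=2 B=5 C=6)
Step 3: pour(B -> A) -> (A=3 B=4 C=6)
Step 4: pour(A -> B) -> (A=2 B=5 C=6)
Step 5: empty(A) -> (A=0 B=5 C=6)
Step 6: fill(A) -> (A=3 B=5 C=6)
Step 7: empty(B) -> (A=3 B=0 C=6)
Step 8: fill(C) -> (A=3 B=0 C=11)
Step 9: empty(C) -> (A=3 B=0 C=0)

Answer: 3 0 0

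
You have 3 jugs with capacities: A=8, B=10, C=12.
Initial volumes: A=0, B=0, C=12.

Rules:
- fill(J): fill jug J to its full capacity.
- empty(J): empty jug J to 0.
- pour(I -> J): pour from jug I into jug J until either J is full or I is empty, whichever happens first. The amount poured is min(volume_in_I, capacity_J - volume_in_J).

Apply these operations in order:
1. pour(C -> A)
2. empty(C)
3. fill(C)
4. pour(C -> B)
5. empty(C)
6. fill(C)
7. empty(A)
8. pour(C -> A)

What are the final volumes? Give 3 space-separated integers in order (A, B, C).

Answer: 8 10 4

Derivation:
Step 1: pour(C -> A) -> (A=8 B=0 C=4)
Step 2: empty(C) -> (A=8 B=0 C=0)
Step 3: fill(C) -> (A=8 B=0 C=12)
Step 4: pour(C -> B) -> (A=8 B=10 C=2)
Step 5: empty(C) -> (A=8 B=10 C=0)
Step 6: fill(C) -> (A=8 B=10 C=12)
Step 7: empty(A) -> (A=0 B=10 C=12)
Step 8: pour(C -> A) -> (A=8 B=10 C=4)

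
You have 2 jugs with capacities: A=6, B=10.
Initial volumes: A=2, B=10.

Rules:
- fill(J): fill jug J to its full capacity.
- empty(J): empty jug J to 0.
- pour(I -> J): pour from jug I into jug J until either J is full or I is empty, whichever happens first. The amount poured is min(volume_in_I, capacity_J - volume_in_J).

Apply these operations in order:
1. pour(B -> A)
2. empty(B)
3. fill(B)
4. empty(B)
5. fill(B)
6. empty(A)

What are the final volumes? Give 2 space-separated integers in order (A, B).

Step 1: pour(B -> A) -> (A=6 B=6)
Step 2: empty(B) -> (A=6 B=0)
Step 3: fill(B) -> (A=6 B=10)
Step 4: empty(B) -> (A=6 B=0)
Step 5: fill(B) -> (A=6 B=10)
Step 6: empty(A) -> (A=0 B=10)

Answer: 0 10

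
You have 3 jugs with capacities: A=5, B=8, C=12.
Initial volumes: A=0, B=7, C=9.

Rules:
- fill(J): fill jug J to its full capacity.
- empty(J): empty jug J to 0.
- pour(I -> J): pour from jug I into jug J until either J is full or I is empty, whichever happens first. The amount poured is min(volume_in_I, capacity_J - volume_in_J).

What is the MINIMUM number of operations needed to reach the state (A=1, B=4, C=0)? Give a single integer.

Answer: 7

Derivation:
BFS from (A=0, B=7, C=9). One shortest path:
  1. fill(A) -> (A=5 B=7 C=9)
  2. pour(A -> B) -> (A=4 B=8 C=9)
  3. empty(B) -> (A=4 B=0 C=9)
  4. pour(A -> C) -> (A=1 B=0 C=12)
  5. pour(C -> B) -> (A=1 B=8 C=4)
  6. empty(B) -> (A=1 B=0 C=4)
  7. pour(C -> B) -> (A=1 B=4 C=0)
Reached target in 7 moves.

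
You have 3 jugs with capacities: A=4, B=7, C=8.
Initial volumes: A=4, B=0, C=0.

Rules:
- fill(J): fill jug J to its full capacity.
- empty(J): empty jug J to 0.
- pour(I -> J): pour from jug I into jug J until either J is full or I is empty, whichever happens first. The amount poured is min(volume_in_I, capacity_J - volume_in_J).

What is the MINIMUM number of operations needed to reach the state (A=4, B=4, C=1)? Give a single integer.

Answer: 5

Derivation:
BFS from (A=4, B=0, C=0). One shortest path:
  1. fill(C) -> (A=4 B=0 C=8)
  2. pour(C -> B) -> (A=4 B=7 C=1)
  3. empty(B) -> (A=4 B=0 C=1)
  4. pour(A -> B) -> (A=0 B=4 C=1)
  5. fill(A) -> (A=4 B=4 C=1)
Reached target in 5 moves.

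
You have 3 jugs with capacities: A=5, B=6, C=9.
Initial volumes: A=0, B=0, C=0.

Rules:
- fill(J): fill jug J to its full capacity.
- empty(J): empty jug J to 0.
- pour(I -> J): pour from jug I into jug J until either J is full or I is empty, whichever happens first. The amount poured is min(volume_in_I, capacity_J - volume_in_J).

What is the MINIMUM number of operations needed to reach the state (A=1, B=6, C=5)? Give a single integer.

BFS from (A=0, B=0, C=0). One shortest path:
  1. fill(B) -> (A=0 B=6 C=0)
  2. pour(B -> A) -> (A=5 B=1 C=0)
  3. pour(A -> C) -> (A=0 B=1 C=5)
  4. pour(B -> A) -> (A=1 B=0 C=5)
  5. fill(B) -> (A=1 B=6 C=5)
Reached target in 5 moves.

Answer: 5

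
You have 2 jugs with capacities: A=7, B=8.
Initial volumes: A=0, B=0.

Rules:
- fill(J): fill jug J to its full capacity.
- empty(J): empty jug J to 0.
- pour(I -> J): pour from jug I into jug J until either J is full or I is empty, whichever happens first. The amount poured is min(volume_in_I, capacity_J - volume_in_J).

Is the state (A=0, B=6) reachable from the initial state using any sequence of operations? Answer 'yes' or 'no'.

BFS from (A=0, B=0):
  1. fill(A) -> (A=7 B=0)
  2. pour(A -> B) -> (A=0 B=7)
  3. fill(A) -> (A=7 B=7)
  4. pour(A -> B) -> (A=6 B=8)
  5. empty(B) -> (A=6 B=0)
  6. pour(A -> B) -> (A=0 B=6)
Target reached → yes.

Answer: yes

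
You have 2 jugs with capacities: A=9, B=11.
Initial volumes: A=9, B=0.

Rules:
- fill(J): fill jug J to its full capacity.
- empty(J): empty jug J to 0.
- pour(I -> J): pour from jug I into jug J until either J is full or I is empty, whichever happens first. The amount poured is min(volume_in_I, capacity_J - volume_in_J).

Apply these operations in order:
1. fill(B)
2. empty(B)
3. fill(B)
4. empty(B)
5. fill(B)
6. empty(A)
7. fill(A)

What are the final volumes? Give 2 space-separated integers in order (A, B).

Answer: 9 11

Derivation:
Step 1: fill(B) -> (A=9 B=11)
Step 2: empty(B) -> (A=9 B=0)
Step 3: fill(B) -> (A=9 B=11)
Step 4: empty(B) -> (A=9 B=0)
Step 5: fill(B) -> (A=9 B=11)
Step 6: empty(A) -> (A=0 B=11)
Step 7: fill(A) -> (A=9 B=11)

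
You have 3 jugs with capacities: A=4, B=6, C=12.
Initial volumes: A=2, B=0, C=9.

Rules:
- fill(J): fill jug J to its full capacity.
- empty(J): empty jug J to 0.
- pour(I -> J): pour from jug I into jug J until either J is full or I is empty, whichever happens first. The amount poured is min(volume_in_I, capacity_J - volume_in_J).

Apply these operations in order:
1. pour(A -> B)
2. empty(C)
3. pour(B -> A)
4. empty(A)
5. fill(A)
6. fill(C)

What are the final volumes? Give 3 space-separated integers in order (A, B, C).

Step 1: pour(A -> B) -> (A=0 B=2 C=9)
Step 2: empty(C) -> (A=0 B=2 C=0)
Step 3: pour(B -> A) -> (A=2 B=0 C=0)
Step 4: empty(A) -> (A=0 B=0 C=0)
Step 5: fill(A) -> (A=4 B=0 C=0)
Step 6: fill(C) -> (A=4 B=0 C=12)

Answer: 4 0 12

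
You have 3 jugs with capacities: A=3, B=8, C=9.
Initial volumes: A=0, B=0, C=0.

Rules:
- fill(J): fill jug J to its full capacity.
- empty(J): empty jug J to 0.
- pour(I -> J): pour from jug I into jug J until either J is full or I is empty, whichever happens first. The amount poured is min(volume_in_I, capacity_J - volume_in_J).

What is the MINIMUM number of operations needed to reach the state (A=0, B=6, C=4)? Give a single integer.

BFS from (A=0, B=0, C=0). One shortest path:
  1. fill(C) -> (A=0 B=0 C=9)
  2. pour(C -> B) -> (A=0 B=8 C=1)
  3. empty(B) -> (A=0 B=0 C=1)
  4. pour(C -> A) -> (A=1 B=0 C=0)
  5. fill(C) -> (A=1 B=0 C=9)
  6. pour(C -> B) -> (A=1 B=8 C=1)
  7. pour(B -> A) -> (A=3 B=6 C=1)
  8. pour(A -> C) -> (A=0 B=6 C=4)
Reached target in 8 moves.

Answer: 8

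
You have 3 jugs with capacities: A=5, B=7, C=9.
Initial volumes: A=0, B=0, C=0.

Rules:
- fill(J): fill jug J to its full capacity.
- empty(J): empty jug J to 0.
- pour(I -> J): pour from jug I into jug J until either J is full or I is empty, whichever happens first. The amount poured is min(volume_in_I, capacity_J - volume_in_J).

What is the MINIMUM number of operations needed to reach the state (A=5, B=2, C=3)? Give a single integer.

BFS from (A=0, B=0, C=0). One shortest path:
  1. fill(A) -> (A=5 B=0 C=0)
  2. pour(A -> B) -> (A=0 B=5 C=0)
  3. fill(A) -> (A=5 B=5 C=0)
  4. pour(A -> B) -> (A=3 B=7 C=0)
  5. pour(A -> C) -> (A=0 B=7 C=3)
  6. pour(B -> A) -> (A=5 B=2 C=3)
Reached target in 6 moves.

Answer: 6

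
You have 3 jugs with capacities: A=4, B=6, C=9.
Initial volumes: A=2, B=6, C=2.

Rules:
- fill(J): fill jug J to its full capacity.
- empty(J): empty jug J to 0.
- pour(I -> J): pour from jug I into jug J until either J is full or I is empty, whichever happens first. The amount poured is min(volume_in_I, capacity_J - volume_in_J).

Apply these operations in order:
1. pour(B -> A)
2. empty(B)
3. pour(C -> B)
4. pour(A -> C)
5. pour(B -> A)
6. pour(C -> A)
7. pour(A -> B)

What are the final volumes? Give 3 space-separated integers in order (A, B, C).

Step 1: pour(B -> A) -> (A=4 B=4 C=2)
Step 2: empty(B) -> (A=4 B=0 C=2)
Step 3: pour(C -> B) -> (A=4 B=2 C=0)
Step 4: pour(A -> C) -> (A=0 B=2 C=4)
Step 5: pour(B -> A) -> (A=2 B=0 C=4)
Step 6: pour(C -> A) -> (A=4 B=0 C=2)
Step 7: pour(A -> B) -> (A=0 B=4 C=2)

Answer: 0 4 2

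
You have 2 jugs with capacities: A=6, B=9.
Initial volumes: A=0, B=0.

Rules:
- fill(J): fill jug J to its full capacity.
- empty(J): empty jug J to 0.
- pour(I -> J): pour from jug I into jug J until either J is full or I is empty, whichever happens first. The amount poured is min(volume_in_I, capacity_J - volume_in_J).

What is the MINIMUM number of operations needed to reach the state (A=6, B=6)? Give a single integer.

Answer: 3

Derivation:
BFS from (A=0, B=0). One shortest path:
  1. fill(A) -> (A=6 B=0)
  2. pour(A -> B) -> (A=0 B=6)
  3. fill(A) -> (A=6 B=6)
Reached target in 3 moves.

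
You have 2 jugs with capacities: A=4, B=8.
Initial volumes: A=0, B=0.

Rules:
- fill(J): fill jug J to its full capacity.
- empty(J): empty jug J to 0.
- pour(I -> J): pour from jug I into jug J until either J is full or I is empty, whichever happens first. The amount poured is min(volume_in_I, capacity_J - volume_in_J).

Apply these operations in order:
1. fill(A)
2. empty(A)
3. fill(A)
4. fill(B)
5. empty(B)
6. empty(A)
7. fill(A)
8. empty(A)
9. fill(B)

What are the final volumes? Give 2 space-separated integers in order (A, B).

Step 1: fill(A) -> (A=4 B=0)
Step 2: empty(A) -> (A=0 B=0)
Step 3: fill(A) -> (A=4 B=0)
Step 4: fill(B) -> (A=4 B=8)
Step 5: empty(B) -> (A=4 B=0)
Step 6: empty(A) -> (A=0 B=0)
Step 7: fill(A) -> (A=4 B=0)
Step 8: empty(A) -> (A=0 B=0)
Step 9: fill(B) -> (A=0 B=8)

Answer: 0 8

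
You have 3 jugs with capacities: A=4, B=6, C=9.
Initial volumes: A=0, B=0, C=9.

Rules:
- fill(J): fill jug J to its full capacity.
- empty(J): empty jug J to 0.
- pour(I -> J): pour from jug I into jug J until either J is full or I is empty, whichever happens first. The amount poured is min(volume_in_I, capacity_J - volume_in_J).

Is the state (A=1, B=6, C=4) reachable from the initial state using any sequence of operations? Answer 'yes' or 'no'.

Answer: yes

Derivation:
BFS from (A=0, B=0, C=9):
  1. fill(A) -> (A=4 B=0 C=9)
  2. pour(C -> B) -> (A=4 B=6 C=3)
  3. empty(B) -> (A=4 B=0 C=3)
  4. pour(C -> B) -> (A=4 B=3 C=0)
  5. pour(A -> C) -> (A=0 B=3 C=4)
  6. fill(A) -> (A=4 B=3 C=4)
  7. pour(A -> B) -> (A=1 B=6 C=4)
Target reached → yes.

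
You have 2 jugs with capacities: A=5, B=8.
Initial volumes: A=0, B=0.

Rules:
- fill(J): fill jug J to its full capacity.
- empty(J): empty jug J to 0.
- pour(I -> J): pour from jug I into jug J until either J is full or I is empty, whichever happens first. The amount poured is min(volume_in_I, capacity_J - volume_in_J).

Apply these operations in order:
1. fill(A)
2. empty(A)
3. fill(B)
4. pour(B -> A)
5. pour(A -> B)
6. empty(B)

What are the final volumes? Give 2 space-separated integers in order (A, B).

Step 1: fill(A) -> (A=5 B=0)
Step 2: empty(A) -> (A=0 B=0)
Step 3: fill(B) -> (A=0 B=8)
Step 4: pour(B -> A) -> (A=5 B=3)
Step 5: pour(A -> B) -> (A=0 B=8)
Step 6: empty(B) -> (A=0 B=0)

Answer: 0 0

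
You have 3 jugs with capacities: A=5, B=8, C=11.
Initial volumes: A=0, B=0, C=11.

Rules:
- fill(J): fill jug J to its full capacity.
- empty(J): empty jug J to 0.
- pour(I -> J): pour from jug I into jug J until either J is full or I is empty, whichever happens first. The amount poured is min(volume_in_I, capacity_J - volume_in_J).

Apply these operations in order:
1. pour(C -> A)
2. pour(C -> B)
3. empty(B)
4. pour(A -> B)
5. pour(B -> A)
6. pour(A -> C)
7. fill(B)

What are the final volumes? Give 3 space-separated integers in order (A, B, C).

Answer: 0 8 5

Derivation:
Step 1: pour(C -> A) -> (A=5 B=0 C=6)
Step 2: pour(C -> B) -> (A=5 B=6 C=0)
Step 3: empty(B) -> (A=5 B=0 C=0)
Step 4: pour(A -> B) -> (A=0 B=5 C=0)
Step 5: pour(B -> A) -> (A=5 B=0 C=0)
Step 6: pour(A -> C) -> (A=0 B=0 C=5)
Step 7: fill(B) -> (A=0 B=8 C=5)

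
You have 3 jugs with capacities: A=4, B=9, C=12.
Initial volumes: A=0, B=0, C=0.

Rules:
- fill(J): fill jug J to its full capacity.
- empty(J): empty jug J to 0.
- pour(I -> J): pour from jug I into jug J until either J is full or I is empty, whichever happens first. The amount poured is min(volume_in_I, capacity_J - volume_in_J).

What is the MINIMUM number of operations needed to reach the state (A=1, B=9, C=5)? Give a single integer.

BFS from (A=0, B=0, C=0). One shortest path:
  1. fill(B) -> (A=0 B=9 C=0)
  2. pour(B -> C) -> (A=0 B=0 C=9)
  3. fill(B) -> (A=0 B=9 C=9)
  4. pour(B -> A) -> (A=4 B=5 C=9)
  5. pour(A -> C) -> (A=1 B=5 C=12)
  6. empty(C) -> (A=1 B=5 C=0)
  7. pour(B -> C) -> (A=1 B=0 C=5)
  8. fill(B) -> (A=1 B=9 C=5)
Reached target in 8 moves.

Answer: 8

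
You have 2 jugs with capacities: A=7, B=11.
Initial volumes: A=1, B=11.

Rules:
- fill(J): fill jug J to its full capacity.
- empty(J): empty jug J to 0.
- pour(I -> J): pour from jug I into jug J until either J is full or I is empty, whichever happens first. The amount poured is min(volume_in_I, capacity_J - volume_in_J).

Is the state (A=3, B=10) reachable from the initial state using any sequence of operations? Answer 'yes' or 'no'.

Answer: no

Derivation:
BFS explored all 36 reachable states.
Reachable set includes: (0,0), (0,1), (0,2), (0,3), (0,4), (0,5), (0,6), (0,7), (0,8), (0,9), (0,10), (0,11) ...
Target (A=3, B=10) not in reachable set → no.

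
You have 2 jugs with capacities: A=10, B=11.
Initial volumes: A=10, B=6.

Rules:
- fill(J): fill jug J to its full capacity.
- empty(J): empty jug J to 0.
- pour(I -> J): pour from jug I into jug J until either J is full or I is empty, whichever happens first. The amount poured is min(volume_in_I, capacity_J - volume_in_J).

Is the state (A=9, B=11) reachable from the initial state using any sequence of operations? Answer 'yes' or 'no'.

Answer: yes

Derivation:
BFS from (A=10, B=6):
  1. empty(B) -> (A=10 B=0)
  2. pour(A -> B) -> (A=0 B=10)
  3. fill(A) -> (A=10 B=10)
  4. pour(A -> B) -> (A=9 B=11)
Target reached → yes.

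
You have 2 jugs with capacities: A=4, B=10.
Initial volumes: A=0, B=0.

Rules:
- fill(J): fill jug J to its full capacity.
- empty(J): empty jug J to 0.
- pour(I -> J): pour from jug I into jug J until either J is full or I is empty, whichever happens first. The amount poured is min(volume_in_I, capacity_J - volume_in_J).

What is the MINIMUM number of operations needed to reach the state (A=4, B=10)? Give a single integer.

Answer: 2

Derivation:
BFS from (A=0, B=0). One shortest path:
  1. fill(A) -> (A=4 B=0)
  2. fill(B) -> (A=4 B=10)
Reached target in 2 moves.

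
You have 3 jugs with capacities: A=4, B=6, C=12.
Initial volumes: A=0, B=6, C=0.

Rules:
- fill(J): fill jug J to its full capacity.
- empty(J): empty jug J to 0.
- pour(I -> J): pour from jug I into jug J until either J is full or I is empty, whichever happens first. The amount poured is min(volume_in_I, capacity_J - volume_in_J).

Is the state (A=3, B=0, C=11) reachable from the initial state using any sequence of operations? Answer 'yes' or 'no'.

Answer: no

Derivation:
BFS explored all 74 reachable states.
Reachable set includes: (0,0,0), (0,0,2), (0,0,4), (0,0,6), (0,0,8), (0,0,10), (0,0,12), (0,2,0), (0,2,2), (0,2,4), (0,2,6), (0,2,8) ...
Target (A=3, B=0, C=11) not in reachable set → no.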